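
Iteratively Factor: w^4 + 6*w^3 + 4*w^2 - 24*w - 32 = (w + 2)*(w^3 + 4*w^2 - 4*w - 16) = (w - 2)*(w + 2)*(w^2 + 6*w + 8) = (w - 2)*(w + 2)^2*(w + 4)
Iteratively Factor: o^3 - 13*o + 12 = (o - 1)*(o^2 + o - 12) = (o - 1)*(o + 4)*(o - 3)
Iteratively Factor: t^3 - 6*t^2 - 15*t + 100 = (t - 5)*(t^2 - t - 20) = (t - 5)*(t + 4)*(t - 5)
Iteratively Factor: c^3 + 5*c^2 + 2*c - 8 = (c - 1)*(c^2 + 6*c + 8) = (c - 1)*(c + 2)*(c + 4)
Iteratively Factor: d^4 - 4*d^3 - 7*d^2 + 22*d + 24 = (d - 3)*(d^3 - d^2 - 10*d - 8) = (d - 3)*(d + 2)*(d^2 - 3*d - 4) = (d - 3)*(d + 1)*(d + 2)*(d - 4)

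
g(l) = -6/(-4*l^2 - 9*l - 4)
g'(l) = -6*(8*l + 9)/(-4*l^2 - 9*l - 4)^2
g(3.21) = 0.08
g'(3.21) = -0.04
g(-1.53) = -14.76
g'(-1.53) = 117.70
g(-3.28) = 0.34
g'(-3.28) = 0.34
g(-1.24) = -5.94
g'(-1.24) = 5.42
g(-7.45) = 0.04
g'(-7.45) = 0.01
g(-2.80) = 0.59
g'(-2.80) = 0.78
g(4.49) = 0.05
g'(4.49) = -0.02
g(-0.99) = -6.06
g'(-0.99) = -6.62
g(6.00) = 0.03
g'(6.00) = -0.00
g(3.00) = 0.09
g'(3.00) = -0.04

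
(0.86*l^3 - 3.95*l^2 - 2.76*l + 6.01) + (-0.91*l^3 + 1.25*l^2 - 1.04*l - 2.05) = -0.05*l^3 - 2.7*l^2 - 3.8*l + 3.96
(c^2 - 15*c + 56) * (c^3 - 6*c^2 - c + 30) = c^5 - 21*c^4 + 145*c^3 - 291*c^2 - 506*c + 1680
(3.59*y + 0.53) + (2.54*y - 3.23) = 6.13*y - 2.7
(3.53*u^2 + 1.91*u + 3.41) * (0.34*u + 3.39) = 1.2002*u^3 + 12.6161*u^2 + 7.6343*u + 11.5599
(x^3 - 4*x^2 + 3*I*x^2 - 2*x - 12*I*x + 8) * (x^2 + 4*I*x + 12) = x^5 - 4*x^4 + 7*I*x^4 - 2*x^3 - 28*I*x^3 + 8*x^2 + 28*I*x^2 - 24*x - 112*I*x + 96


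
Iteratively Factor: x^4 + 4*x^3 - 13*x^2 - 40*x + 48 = (x - 3)*(x^3 + 7*x^2 + 8*x - 16) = (x - 3)*(x - 1)*(x^2 + 8*x + 16) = (x - 3)*(x - 1)*(x + 4)*(x + 4)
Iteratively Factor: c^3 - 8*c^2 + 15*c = (c)*(c^2 - 8*c + 15) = c*(c - 3)*(c - 5)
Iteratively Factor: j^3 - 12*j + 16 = (j - 2)*(j^2 + 2*j - 8) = (j - 2)^2*(j + 4)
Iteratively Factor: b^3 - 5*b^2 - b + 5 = (b + 1)*(b^2 - 6*b + 5) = (b - 1)*(b + 1)*(b - 5)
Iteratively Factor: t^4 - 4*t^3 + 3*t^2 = (t - 3)*(t^3 - t^2) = (t - 3)*(t - 1)*(t^2) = t*(t - 3)*(t - 1)*(t)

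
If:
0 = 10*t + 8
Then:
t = -4/5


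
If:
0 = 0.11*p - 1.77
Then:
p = 16.09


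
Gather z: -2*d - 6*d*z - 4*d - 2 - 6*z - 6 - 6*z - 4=-6*d + z*(-6*d - 12) - 12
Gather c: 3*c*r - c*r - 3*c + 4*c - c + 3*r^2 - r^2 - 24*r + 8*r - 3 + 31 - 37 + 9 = 2*c*r + 2*r^2 - 16*r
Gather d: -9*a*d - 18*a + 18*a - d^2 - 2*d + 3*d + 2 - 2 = -d^2 + d*(1 - 9*a)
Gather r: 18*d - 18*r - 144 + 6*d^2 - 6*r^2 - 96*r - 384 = 6*d^2 + 18*d - 6*r^2 - 114*r - 528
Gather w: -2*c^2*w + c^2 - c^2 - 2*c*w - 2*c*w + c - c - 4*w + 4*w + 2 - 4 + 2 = w*(-2*c^2 - 4*c)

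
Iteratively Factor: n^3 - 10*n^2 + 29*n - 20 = (n - 1)*(n^2 - 9*n + 20) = (n - 5)*(n - 1)*(n - 4)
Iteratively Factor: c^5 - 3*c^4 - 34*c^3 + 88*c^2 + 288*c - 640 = (c + 4)*(c^4 - 7*c^3 - 6*c^2 + 112*c - 160) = (c - 4)*(c + 4)*(c^3 - 3*c^2 - 18*c + 40) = (c - 4)*(c - 2)*(c + 4)*(c^2 - c - 20) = (c - 5)*(c - 4)*(c - 2)*(c + 4)*(c + 4)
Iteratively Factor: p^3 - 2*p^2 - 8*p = (p - 4)*(p^2 + 2*p) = (p - 4)*(p + 2)*(p)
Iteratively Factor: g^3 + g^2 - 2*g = (g + 2)*(g^2 - g) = g*(g + 2)*(g - 1)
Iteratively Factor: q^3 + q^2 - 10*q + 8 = (q - 1)*(q^2 + 2*q - 8) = (q - 2)*(q - 1)*(q + 4)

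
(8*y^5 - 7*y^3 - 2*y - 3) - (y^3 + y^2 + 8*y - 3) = 8*y^5 - 8*y^3 - y^2 - 10*y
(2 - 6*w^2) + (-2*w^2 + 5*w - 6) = -8*w^2 + 5*w - 4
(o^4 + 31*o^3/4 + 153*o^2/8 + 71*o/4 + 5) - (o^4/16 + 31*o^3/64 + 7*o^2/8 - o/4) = 15*o^4/16 + 465*o^3/64 + 73*o^2/4 + 18*o + 5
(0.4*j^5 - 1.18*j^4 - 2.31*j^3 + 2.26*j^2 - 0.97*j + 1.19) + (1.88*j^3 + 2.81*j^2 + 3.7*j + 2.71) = 0.4*j^5 - 1.18*j^4 - 0.43*j^3 + 5.07*j^2 + 2.73*j + 3.9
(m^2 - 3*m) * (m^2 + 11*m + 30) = m^4 + 8*m^3 - 3*m^2 - 90*m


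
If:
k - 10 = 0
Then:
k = 10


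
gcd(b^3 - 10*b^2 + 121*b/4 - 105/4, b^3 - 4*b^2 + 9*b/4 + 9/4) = b - 3/2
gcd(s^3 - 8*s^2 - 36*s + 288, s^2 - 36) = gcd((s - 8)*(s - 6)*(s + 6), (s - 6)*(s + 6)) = s^2 - 36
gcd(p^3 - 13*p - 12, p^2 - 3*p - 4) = p^2 - 3*p - 4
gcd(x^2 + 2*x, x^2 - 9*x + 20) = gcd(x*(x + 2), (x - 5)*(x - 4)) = 1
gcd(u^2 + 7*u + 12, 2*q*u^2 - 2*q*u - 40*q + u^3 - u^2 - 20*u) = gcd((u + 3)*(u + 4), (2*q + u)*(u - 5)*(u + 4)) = u + 4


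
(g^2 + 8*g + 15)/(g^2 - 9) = (g + 5)/(g - 3)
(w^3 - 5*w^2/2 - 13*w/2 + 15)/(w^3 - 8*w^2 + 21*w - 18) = (w + 5/2)/(w - 3)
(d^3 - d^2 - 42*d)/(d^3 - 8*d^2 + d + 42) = d*(d + 6)/(d^2 - d - 6)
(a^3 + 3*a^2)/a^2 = a + 3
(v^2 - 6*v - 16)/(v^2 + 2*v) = (v - 8)/v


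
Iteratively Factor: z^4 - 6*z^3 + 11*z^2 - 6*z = (z)*(z^3 - 6*z^2 + 11*z - 6) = z*(z - 1)*(z^2 - 5*z + 6) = z*(z - 2)*(z - 1)*(z - 3)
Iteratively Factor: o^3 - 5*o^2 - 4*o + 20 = (o + 2)*(o^2 - 7*o + 10) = (o - 2)*(o + 2)*(o - 5)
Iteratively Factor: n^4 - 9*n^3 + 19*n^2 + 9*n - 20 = (n + 1)*(n^3 - 10*n^2 + 29*n - 20) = (n - 1)*(n + 1)*(n^2 - 9*n + 20) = (n - 5)*(n - 1)*(n + 1)*(n - 4)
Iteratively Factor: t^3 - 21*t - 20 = (t + 4)*(t^2 - 4*t - 5) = (t - 5)*(t + 4)*(t + 1)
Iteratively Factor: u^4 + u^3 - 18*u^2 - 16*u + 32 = (u + 2)*(u^3 - u^2 - 16*u + 16) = (u - 4)*(u + 2)*(u^2 + 3*u - 4) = (u - 4)*(u + 2)*(u + 4)*(u - 1)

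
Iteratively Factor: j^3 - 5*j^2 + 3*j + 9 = (j - 3)*(j^2 - 2*j - 3) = (j - 3)^2*(j + 1)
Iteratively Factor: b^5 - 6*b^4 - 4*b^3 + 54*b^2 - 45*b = (b - 3)*(b^4 - 3*b^3 - 13*b^2 + 15*b) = (b - 3)*(b - 1)*(b^3 - 2*b^2 - 15*b) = (b - 3)*(b - 1)*(b + 3)*(b^2 - 5*b) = (b - 5)*(b - 3)*(b - 1)*(b + 3)*(b)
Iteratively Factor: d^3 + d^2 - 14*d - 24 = (d - 4)*(d^2 + 5*d + 6) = (d - 4)*(d + 3)*(d + 2)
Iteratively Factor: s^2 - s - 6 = (s - 3)*(s + 2)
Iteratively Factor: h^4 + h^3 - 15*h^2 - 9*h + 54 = (h - 3)*(h^3 + 4*h^2 - 3*h - 18) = (h - 3)*(h + 3)*(h^2 + h - 6) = (h - 3)*(h + 3)^2*(h - 2)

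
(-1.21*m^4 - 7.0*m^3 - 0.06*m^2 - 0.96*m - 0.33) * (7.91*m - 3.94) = -9.5711*m^5 - 50.6026*m^4 + 27.1054*m^3 - 7.3572*m^2 + 1.1721*m + 1.3002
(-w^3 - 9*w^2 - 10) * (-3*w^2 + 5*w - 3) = 3*w^5 + 22*w^4 - 42*w^3 + 57*w^2 - 50*w + 30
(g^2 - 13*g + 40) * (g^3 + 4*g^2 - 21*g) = g^5 - 9*g^4 - 33*g^3 + 433*g^2 - 840*g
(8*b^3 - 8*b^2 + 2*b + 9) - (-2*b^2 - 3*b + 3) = 8*b^3 - 6*b^2 + 5*b + 6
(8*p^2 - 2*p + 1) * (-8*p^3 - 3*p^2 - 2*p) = -64*p^5 - 8*p^4 - 18*p^3 + p^2 - 2*p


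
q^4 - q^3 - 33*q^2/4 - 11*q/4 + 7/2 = (q - 7/2)*(q - 1/2)*(q + 1)*(q + 2)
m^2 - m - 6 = (m - 3)*(m + 2)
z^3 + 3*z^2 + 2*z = z*(z + 1)*(z + 2)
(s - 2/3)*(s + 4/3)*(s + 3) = s^3 + 11*s^2/3 + 10*s/9 - 8/3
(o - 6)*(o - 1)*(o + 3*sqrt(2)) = o^3 - 7*o^2 + 3*sqrt(2)*o^2 - 21*sqrt(2)*o + 6*o + 18*sqrt(2)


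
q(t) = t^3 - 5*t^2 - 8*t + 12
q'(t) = 3*t^2 - 10*t - 8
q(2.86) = -28.38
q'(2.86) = -12.06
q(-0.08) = 12.61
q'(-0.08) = -7.18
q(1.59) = -9.34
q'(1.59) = -16.32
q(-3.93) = -94.48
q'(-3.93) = 77.63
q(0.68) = 4.56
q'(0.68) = -13.41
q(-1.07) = 13.61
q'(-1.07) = 6.13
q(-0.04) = 12.31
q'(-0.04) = -7.60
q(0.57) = 6.00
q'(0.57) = -12.73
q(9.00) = 264.00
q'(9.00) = 145.00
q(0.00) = 12.00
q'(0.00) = -8.00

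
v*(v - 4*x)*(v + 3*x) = v^3 - v^2*x - 12*v*x^2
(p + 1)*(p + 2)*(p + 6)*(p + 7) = p^4 + 16*p^3 + 83*p^2 + 152*p + 84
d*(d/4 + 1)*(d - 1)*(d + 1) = d^4/4 + d^3 - d^2/4 - d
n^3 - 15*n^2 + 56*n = n*(n - 8)*(n - 7)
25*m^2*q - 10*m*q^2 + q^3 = q*(-5*m + q)^2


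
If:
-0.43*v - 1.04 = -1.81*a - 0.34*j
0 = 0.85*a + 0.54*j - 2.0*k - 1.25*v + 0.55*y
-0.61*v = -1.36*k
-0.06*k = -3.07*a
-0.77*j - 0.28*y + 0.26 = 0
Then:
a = -0.01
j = 2.16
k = -0.33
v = -0.74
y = -5.00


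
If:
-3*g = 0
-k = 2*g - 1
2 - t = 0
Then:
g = 0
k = 1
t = 2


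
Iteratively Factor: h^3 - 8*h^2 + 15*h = (h)*(h^2 - 8*h + 15) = h*(h - 5)*(h - 3)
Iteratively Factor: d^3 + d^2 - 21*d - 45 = (d + 3)*(d^2 - 2*d - 15) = (d - 5)*(d + 3)*(d + 3)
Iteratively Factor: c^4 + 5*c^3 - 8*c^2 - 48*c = (c + 4)*(c^3 + c^2 - 12*c) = (c - 3)*(c + 4)*(c^2 + 4*c) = (c - 3)*(c + 4)^2*(c)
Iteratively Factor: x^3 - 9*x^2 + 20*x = (x - 5)*(x^2 - 4*x) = (x - 5)*(x - 4)*(x)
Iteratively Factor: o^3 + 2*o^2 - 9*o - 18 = (o + 3)*(o^2 - o - 6) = (o + 2)*(o + 3)*(o - 3)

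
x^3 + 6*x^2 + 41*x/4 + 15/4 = (x + 1/2)*(x + 5/2)*(x + 3)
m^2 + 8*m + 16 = (m + 4)^2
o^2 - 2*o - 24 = (o - 6)*(o + 4)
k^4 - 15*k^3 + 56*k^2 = k^2*(k - 8)*(k - 7)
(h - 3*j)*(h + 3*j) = h^2 - 9*j^2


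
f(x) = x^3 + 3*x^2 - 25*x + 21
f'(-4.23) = 3.30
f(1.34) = -4.71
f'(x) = 3*x^2 + 6*x - 25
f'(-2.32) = -22.77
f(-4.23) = 104.74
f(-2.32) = 82.66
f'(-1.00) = -28.00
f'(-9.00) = 164.00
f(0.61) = 7.09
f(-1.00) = 48.00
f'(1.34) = -11.57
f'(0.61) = -20.22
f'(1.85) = -3.63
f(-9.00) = -240.00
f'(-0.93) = -27.99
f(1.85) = -8.65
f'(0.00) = -25.00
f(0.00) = 21.00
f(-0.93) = 46.04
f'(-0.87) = -27.95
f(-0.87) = 44.36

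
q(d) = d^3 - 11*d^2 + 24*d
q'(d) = 3*d^2 - 22*d + 24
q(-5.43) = -614.76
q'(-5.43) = 231.91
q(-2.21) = -117.56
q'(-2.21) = 87.27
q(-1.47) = -62.23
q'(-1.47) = 62.82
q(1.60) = 14.34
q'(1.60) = -3.52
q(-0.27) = -7.30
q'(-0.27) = 30.16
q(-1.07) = -39.50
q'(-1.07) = 50.97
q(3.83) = -13.26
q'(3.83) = -16.25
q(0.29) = 6.06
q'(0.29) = 17.87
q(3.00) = 0.00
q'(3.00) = -15.00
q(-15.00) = -6210.00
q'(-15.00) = 1029.00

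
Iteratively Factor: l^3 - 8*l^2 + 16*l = (l - 4)*(l^2 - 4*l) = l*(l - 4)*(l - 4)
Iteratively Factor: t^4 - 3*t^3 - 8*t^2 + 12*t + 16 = (t + 2)*(t^3 - 5*t^2 + 2*t + 8) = (t - 4)*(t + 2)*(t^2 - t - 2) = (t - 4)*(t + 1)*(t + 2)*(t - 2)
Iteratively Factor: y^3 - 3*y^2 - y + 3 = (y - 1)*(y^2 - 2*y - 3) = (y - 3)*(y - 1)*(y + 1)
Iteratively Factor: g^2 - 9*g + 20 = (g - 4)*(g - 5)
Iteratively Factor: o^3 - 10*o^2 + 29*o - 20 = (o - 4)*(o^2 - 6*o + 5) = (o - 5)*(o - 4)*(o - 1)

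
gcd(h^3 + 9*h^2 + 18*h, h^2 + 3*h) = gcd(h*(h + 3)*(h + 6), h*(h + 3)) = h^2 + 3*h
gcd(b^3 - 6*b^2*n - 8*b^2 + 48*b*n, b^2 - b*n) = b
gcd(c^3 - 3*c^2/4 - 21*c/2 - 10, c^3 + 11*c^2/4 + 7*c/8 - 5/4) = c^2 + 13*c/4 + 5/2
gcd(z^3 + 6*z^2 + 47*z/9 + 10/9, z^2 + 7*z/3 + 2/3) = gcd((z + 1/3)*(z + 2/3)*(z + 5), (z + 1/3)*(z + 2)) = z + 1/3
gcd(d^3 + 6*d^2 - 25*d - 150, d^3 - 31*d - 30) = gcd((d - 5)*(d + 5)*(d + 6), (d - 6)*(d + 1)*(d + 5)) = d + 5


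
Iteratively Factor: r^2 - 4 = (r + 2)*(r - 2)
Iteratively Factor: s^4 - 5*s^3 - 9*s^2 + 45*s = (s)*(s^3 - 5*s^2 - 9*s + 45) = s*(s + 3)*(s^2 - 8*s + 15) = s*(s - 5)*(s + 3)*(s - 3)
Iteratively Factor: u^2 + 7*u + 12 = (u + 4)*(u + 3)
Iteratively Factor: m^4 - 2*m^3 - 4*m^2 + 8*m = (m + 2)*(m^3 - 4*m^2 + 4*m) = (m - 2)*(m + 2)*(m^2 - 2*m) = m*(m - 2)*(m + 2)*(m - 2)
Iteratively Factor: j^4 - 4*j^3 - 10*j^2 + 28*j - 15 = (j - 5)*(j^3 + j^2 - 5*j + 3) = (j - 5)*(j - 1)*(j^2 + 2*j - 3) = (j - 5)*(j - 1)*(j + 3)*(j - 1)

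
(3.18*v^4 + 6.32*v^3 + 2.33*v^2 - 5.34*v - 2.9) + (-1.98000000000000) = 3.18*v^4 + 6.32*v^3 + 2.33*v^2 - 5.34*v - 4.88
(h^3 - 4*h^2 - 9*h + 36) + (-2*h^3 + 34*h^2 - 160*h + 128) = -h^3 + 30*h^2 - 169*h + 164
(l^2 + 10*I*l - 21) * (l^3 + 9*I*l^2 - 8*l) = l^5 + 19*I*l^4 - 119*l^3 - 269*I*l^2 + 168*l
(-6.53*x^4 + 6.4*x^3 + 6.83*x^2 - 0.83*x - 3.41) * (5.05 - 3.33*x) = 21.7449*x^5 - 54.2885*x^4 + 9.5761*x^3 + 37.2554*x^2 + 7.1638*x - 17.2205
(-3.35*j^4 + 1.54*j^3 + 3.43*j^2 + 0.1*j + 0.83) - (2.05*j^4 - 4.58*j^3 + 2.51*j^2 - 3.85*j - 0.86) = -5.4*j^4 + 6.12*j^3 + 0.92*j^2 + 3.95*j + 1.69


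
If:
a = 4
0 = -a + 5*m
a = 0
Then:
No Solution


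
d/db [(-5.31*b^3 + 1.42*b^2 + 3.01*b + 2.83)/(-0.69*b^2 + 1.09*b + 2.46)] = (3.6639*b^4 - 11.5758*b^3 - 35.5631*b^2 + 10.8918*b + 4.3199)/(0.4761*b^4 - 1.5042*b^3 - 2.2067*b^2 + 5.3628*b + 6.0516)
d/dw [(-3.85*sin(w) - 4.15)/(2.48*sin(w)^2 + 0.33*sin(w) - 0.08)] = (9.548*sin(w)^2 + 20.584*sin(w) + 1.6775)*cos(w)/(6.1504*sin(w)^4 + 1.6368*sin(w)^3 - 0.2879*sin(w)^2 - 0.0528*sin(w) + 0.0064)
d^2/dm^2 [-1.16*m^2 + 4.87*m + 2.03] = -2.32000000000000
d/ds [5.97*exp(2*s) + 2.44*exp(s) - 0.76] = (11.94*exp(s) + 2.44)*exp(s)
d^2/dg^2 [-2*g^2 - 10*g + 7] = -4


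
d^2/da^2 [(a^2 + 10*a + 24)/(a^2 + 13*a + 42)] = -6/(a^3 + 21*a^2 + 147*a + 343)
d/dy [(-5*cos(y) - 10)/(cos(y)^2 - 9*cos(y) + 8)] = 5*(sin(y)^2 - 4*cos(y) + 25)*sin(y)/(cos(y)^2 - 9*cos(y) + 8)^2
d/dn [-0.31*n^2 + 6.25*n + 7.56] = 6.25 - 0.62*n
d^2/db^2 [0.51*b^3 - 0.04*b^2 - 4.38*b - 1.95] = 3.06*b - 0.08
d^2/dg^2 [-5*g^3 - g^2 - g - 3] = -30*g - 2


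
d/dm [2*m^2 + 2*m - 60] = 4*m + 2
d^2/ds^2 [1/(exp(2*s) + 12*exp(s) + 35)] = 4*(-(exp(s) + 3)*(exp(2*s) + 12*exp(s) + 35) + 2*(exp(s) + 6)^2*exp(s))*exp(s)/(exp(2*s) + 12*exp(s) + 35)^3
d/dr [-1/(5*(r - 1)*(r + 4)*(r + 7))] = ((r - 1)*(r + 4) + (r - 1)*(r + 7) + (r + 4)*(r + 7))/(5*(r - 1)^2*(r + 4)^2*(r + 7)^2)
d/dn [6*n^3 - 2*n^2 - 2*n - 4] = 18*n^2 - 4*n - 2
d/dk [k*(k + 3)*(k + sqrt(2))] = k*(k + 3) + k*(k + sqrt(2)) + (k + 3)*(k + sqrt(2))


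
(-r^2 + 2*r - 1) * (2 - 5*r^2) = 5*r^4 - 10*r^3 + 3*r^2 + 4*r - 2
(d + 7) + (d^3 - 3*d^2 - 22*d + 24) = d^3 - 3*d^2 - 21*d + 31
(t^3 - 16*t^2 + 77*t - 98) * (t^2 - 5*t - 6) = t^5 - 21*t^4 + 151*t^3 - 387*t^2 + 28*t + 588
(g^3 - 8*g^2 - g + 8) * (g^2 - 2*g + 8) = g^5 - 10*g^4 + 23*g^3 - 54*g^2 - 24*g + 64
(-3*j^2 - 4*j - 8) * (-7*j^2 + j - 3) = 21*j^4 + 25*j^3 + 61*j^2 + 4*j + 24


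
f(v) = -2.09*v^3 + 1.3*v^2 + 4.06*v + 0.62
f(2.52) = -14.34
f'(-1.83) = -21.70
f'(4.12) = -91.66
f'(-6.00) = -237.26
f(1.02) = 3.90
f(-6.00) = 474.50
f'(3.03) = -45.63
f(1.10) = 3.88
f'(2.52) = -29.21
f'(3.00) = -44.57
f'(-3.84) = -98.38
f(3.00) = -31.93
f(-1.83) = 10.35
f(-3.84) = 122.54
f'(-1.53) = -14.60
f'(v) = -6.27*v^2 + 2.6*v + 4.06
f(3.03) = -33.28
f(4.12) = -106.75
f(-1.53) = 4.94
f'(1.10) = -0.67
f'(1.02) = 0.19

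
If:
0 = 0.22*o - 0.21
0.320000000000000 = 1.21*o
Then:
No Solution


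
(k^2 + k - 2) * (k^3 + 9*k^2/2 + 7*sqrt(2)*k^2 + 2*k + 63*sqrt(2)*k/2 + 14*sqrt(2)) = k^5 + 11*k^4/2 + 7*sqrt(2)*k^4 + 9*k^3/2 + 77*sqrt(2)*k^3/2 - 7*k^2 + 63*sqrt(2)*k^2/2 - 49*sqrt(2)*k - 4*k - 28*sqrt(2)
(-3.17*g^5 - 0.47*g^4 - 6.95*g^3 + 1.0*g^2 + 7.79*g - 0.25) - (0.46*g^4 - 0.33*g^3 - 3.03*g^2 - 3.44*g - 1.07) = -3.17*g^5 - 0.93*g^4 - 6.62*g^3 + 4.03*g^2 + 11.23*g + 0.82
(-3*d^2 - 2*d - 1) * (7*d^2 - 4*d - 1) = -21*d^4 - 2*d^3 + 4*d^2 + 6*d + 1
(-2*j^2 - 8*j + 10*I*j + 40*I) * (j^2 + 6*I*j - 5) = -2*j^4 - 8*j^3 - 2*I*j^3 - 50*j^2 - 8*I*j^2 - 200*j - 50*I*j - 200*I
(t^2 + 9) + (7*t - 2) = t^2 + 7*t + 7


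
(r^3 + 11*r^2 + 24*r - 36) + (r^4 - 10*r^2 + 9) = r^4 + r^3 + r^2 + 24*r - 27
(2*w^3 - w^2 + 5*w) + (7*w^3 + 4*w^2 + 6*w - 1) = 9*w^3 + 3*w^2 + 11*w - 1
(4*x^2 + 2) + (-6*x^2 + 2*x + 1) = -2*x^2 + 2*x + 3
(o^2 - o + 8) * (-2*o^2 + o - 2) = -2*o^4 + 3*o^3 - 19*o^2 + 10*o - 16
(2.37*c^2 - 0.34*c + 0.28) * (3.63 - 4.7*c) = -11.139*c^3 + 10.2011*c^2 - 2.5502*c + 1.0164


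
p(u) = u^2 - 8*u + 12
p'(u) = 2*u - 8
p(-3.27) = 48.85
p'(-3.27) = -14.54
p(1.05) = 4.70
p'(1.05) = -5.90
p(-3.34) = 49.88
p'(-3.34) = -14.68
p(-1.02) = 21.20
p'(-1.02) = -10.04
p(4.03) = -4.00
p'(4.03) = 0.06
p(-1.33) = 24.41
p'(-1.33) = -10.66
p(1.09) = 4.47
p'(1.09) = -5.82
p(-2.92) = 43.89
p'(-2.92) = -13.84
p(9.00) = 21.00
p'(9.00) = 10.00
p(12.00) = 60.00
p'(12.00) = 16.00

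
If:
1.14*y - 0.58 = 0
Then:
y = 0.51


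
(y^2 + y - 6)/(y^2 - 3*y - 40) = (-y^2 - y + 6)/(-y^2 + 3*y + 40)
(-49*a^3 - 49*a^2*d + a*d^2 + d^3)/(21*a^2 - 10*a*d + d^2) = (-7*a^2 - 8*a*d - d^2)/(3*a - d)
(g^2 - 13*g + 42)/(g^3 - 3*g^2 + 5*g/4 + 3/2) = 4*(g^2 - 13*g + 42)/(4*g^3 - 12*g^2 + 5*g + 6)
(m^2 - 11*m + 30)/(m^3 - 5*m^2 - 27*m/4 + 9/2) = 4*(m - 5)/(4*m^2 + 4*m - 3)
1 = 1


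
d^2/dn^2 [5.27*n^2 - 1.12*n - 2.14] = 10.5400000000000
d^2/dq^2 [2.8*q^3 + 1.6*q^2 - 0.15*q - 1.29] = 16.8*q + 3.2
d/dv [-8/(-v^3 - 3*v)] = 24*(-v^2 - 1)/(v^2*(v^2 + 3)^2)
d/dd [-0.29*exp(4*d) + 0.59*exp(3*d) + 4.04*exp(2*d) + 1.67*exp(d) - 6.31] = (-1.16*exp(3*d) + 1.77*exp(2*d) + 8.08*exp(d) + 1.67)*exp(d)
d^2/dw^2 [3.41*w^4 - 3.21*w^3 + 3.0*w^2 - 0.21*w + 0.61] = 40.92*w^2 - 19.26*w + 6.0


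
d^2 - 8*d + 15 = (d - 5)*(d - 3)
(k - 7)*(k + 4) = k^2 - 3*k - 28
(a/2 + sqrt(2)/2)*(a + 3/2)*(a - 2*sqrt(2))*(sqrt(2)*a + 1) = sqrt(2)*a^4/2 - a^3/2 + 3*sqrt(2)*a^3/4 - 5*sqrt(2)*a^2/2 - 3*a^2/4 - 15*sqrt(2)*a/4 - 2*a - 3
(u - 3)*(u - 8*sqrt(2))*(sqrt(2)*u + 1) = sqrt(2)*u^3 - 15*u^2 - 3*sqrt(2)*u^2 - 8*sqrt(2)*u + 45*u + 24*sqrt(2)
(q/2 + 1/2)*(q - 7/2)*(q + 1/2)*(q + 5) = q^4/2 + 3*q^3/2 - 59*q^2/8 - 51*q/4 - 35/8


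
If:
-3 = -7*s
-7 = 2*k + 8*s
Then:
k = -73/14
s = 3/7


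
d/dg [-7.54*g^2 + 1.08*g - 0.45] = 1.08 - 15.08*g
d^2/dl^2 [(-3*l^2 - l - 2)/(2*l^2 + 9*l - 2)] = 20*(5*l^3 - 6*l^2 - 12*l - 20)/(8*l^6 + 108*l^5 + 462*l^4 + 513*l^3 - 462*l^2 + 108*l - 8)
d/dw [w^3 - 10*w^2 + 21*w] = 3*w^2 - 20*w + 21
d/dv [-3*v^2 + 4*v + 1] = 4 - 6*v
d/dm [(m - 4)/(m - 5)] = -1/(m - 5)^2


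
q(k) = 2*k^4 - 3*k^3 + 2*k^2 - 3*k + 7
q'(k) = 8*k^3 - 9*k^2 + 4*k - 3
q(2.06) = 19.10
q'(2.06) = 36.98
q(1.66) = 8.99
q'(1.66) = 15.43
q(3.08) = 109.06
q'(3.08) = 157.69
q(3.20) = 129.29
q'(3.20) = 179.78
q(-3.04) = 289.70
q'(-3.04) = -323.09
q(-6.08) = 3506.47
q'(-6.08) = -2158.06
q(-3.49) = 466.07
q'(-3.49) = -466.65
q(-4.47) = 1126.79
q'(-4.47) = -915.23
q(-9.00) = 15505.00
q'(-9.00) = -6600.00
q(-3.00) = 277.00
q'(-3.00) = -312.00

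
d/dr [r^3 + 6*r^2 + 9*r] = 3*r^2 + 12*r + 9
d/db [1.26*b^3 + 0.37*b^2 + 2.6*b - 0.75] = 3.78*b^2 + 0.74*b + 2.6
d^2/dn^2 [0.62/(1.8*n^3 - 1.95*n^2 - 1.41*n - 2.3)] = ((2.418 - 6.696*n)*(-1.8*n^3 + 1.95*n^2 + 1.41*n + 2.3) - 0.62*(-10.8*n^2 + 7.8*n + 2.82)*(-5.4*n^2 + 3.9*n + 1.41))/(-1.8*n^3 + 1.95*n^2 + 1.41*n + 2.3)^3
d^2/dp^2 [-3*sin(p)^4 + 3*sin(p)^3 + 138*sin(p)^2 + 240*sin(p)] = 48*sin(p)^4 - 27*sin(p)^3 - 588*sin(p)^2 - 222*sin(p) + 276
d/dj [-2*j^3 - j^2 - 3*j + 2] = -6*j^2 - 2*j - 3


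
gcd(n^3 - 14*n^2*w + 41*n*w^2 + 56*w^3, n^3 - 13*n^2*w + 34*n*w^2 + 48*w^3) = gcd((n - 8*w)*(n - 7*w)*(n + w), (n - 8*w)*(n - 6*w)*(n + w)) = -n^2 + 7*n*w + 8*w^2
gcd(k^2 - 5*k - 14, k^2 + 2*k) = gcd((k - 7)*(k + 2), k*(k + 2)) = k + 2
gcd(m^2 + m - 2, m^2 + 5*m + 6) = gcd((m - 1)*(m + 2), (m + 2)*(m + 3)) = m + 2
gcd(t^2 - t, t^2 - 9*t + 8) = t - 1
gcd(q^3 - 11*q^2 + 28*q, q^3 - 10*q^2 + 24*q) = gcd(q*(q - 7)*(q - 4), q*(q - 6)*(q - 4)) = q^2 - 4*q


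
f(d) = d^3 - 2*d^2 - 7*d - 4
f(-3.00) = -28.00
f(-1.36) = -0.69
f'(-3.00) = 32.00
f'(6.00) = 77.00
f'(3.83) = 21.69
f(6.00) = 98.00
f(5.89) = 89.72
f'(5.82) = 71.34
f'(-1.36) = 3.99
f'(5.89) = 73.52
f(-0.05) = -3.66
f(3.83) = -3.97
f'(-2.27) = 17.54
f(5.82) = 84.65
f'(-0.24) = -5.87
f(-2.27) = -10.11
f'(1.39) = -6.76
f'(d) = 3*d^2 - 4*d - 7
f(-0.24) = -2.45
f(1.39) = -14.91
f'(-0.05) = -6.79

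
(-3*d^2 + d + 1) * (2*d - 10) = -6*d^3 + 32*d^2 - 8*d - 10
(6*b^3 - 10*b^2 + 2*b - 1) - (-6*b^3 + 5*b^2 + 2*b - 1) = 12*b^3 - 15*b^2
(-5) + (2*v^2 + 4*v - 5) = 2*v^2 + 4*v - 10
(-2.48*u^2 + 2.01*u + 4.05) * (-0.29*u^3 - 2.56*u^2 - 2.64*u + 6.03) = 0.7192*u^5 + 5.7659*u^4 + 0.2271*u^3 - 30.6288*u^2 + 1.4283*u + 24.4215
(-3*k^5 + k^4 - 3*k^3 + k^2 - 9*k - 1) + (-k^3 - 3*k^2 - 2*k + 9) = -3*k^5 + k^4 - 4*k^3 - 2*k^2 - 11*k + 8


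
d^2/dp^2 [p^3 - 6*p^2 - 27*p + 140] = 6*p - 12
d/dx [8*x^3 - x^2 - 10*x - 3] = 24*x^2 - 2*x - 10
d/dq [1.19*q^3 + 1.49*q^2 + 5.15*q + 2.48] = 3.57*q^2 + 2.98*q + 5.15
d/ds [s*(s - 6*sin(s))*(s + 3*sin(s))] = -3*s^2*cos(s) + 3*s^2 - 6*s*sin(s) - 18*s*sin(2*s) - 18*sin(s)^2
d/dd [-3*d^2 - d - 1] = -6*d - 1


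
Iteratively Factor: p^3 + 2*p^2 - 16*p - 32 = (p + 4)*(p^2 - 2*p - 8) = (p + 2)*(p + 4)*(p - 4)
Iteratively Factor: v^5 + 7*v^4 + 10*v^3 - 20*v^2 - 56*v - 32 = (v + 2)*(v^4 + 5*v^3 - 20*v - 16) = (v + 1)*(v + 2)*(v^3 + 4*v^2 - 4*v - 16) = (v + 1)*(v + 2)^2*(v^2 + 2*v - 8) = (v - 2)*(v + 1)*(v + 2)^2*(v + 4)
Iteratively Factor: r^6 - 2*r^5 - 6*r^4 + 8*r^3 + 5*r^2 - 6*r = (r + 1)*(r^5 - 3*r^4 - 3*r^3 + 11*r^2 - 6*r) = (r - 3)*(r + 1)*(r^4 - 3*r^2 + 2*r) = (r - 3)*(r - 1)*(r + 1)*(r^3 + r^2 - 2*r) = r*(r - 3)*(r - 1)*(r + 1)*(r^2 + r - 2) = r*(r - 3)*(r - 1)^2*(r + 1)*(r + 2)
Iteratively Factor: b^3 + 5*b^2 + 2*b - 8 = (b - 1)*(b^2 + 6*b + 8) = (b - 1)*(b + 4)*(b + 2)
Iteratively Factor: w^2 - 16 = (w + 4)*(w - 4)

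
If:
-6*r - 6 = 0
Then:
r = -1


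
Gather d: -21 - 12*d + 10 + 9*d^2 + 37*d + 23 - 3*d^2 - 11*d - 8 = 6*d^2 + 14*d + 4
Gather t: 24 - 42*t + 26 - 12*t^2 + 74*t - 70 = -12*t^2 + 32*t - 20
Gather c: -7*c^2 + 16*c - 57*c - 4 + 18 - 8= -7*c^2 - 41*c + 6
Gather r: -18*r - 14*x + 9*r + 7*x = -9*r - 7*x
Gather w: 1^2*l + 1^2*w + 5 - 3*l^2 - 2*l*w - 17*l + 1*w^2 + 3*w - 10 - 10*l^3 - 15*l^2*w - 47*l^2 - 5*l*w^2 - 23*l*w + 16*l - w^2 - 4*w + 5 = -10*l^3 - 50*l^2 - 5*l*w^2 + w*(-15*l^2 - 25*l)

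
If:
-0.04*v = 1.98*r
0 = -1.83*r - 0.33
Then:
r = -0.18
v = 8.93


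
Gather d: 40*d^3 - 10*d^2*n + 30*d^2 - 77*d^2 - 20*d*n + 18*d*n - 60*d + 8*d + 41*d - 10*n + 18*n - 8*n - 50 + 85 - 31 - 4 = 40*d^3 + d^2*(-10*n - 47) + d*(-2*n - 11)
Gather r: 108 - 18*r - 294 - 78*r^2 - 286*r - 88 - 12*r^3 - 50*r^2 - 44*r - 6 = -12*r^3 - 128*r^2 - 348*r - 280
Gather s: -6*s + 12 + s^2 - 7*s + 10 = s^2 - 13*s + 22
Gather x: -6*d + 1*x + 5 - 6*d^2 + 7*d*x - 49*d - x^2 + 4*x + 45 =-6*d^2 - 55*d - x^2 + x*(7*d + 5) + 50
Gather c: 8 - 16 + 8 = 0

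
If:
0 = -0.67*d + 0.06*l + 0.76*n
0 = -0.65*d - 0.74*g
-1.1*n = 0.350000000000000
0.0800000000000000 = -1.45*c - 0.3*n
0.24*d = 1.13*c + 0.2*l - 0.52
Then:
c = 0.01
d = -0.15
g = 0.13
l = 2.36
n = -0.32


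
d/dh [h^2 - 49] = 2*h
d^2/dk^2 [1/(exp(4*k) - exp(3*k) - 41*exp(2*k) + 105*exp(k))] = ((-16*exp(3*k) + 9*exp(2*k) + 164*exp(k) - 105)*(exp(3*k) - exp(2*k) - 41*exp(k) + 105) + 2*(4*exp(3*k) - 3*exp(2*k) - 82*exp(k) + 105)^2)*exp(-k)/(exp(3*k) - exp(2*k) - 41*exp(k) + 105)^3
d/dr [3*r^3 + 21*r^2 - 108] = 3*r*(3*r + 14)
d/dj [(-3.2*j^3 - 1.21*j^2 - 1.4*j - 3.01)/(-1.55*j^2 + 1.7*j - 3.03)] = (4.96*j^4 - 10.88*j^3 + 24.861*j^2 - 1.9984*j + 9.359)/(2.4025*j^4 - 5.27*j^3 + 12.283*j^2 - 10.302*j + 9.1809)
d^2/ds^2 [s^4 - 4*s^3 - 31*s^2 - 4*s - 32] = 12*s^2 - 24*s - 62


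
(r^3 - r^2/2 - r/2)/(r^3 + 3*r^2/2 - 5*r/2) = (2*r + 1)/(2*r + 5)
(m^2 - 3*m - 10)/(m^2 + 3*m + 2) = (m - 5)/(m + 1)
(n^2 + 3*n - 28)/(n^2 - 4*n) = (n + 7)/n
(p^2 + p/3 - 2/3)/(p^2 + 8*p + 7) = (p - 2/3)/(p + 7)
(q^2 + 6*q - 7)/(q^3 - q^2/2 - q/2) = 2*(q + 7)/(q*(2*q + 1))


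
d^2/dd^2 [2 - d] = 0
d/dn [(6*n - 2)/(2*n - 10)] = -14/(n - 5)^2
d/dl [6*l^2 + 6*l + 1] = 12*l + 6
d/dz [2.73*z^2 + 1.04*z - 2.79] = 5.46*z + 1.04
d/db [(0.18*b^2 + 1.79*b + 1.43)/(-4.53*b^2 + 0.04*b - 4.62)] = (8.1159*b^2 + 11.2926*b - 8.327)/(20.5209*b^4 - 0.3624*b^3 + 41.8588*b^2 - 0.3696*b + 21.3444)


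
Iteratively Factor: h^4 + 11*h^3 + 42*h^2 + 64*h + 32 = (h + 4)*(h^3 + 7*h^2 + 14*h + 8) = (h + 2)*(h + 4)*(h^2 + 5*h + 4) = (h + 2)*(h + 4)^2*(h + 1)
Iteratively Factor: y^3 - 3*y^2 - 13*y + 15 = (y + 3)*(y^2 - 6*y + 5) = (y - 5)*(y + 3)*(y - 1)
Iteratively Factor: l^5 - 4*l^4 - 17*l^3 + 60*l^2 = (l + 4)*(l^4 - 8*l^3 + 15*l^2) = l*(l + 4)*(l^3 - 8*l^2 + 15*l) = l*(l - 5)*(l + 4)*(l^2 - 3*l) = l^2*(l - 5)*(l + 4)*(l - 3)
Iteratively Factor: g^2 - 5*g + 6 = (g - 3)*(g - 2)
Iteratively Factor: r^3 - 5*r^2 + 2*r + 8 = (r + 1)*(r^2 - 6*r + 8) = (r - 2)*(r + 1)*(r - 4)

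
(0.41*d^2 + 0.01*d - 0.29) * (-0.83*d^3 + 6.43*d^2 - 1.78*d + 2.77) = -0.3403*d^5 + 2.628*d^4 - 0.4248*d^3 - 0.7468*d^2 + 0.5439*d - 0.8033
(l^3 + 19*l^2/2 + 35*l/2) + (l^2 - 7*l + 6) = l^3 + 21*l^2/2 + 21*l/2 + 6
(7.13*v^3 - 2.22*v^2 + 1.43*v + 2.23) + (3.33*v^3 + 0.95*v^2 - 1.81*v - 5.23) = 10.46*v^3 - 1.27*v^2 - 0.38*v - 3.0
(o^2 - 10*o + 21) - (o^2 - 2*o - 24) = 45 - 8*o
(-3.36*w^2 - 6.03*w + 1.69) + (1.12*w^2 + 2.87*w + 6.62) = -2.24*w^2 - 3.16*w + 8.31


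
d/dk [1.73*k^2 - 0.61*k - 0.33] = 3.46*k - 0.61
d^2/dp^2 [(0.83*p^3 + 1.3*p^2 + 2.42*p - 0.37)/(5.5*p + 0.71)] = (50.215*p^3 + 19.4469*p^2 + 2.51041799999999*p - 39.97454)/(166.375*p^3 + 64.4325*p^2 + 8.31765*p + 0.357911)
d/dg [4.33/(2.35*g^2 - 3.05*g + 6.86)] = (13.2065 - 20.351*g)/(2.35*g^2 - 3.05*g + 6.86)^2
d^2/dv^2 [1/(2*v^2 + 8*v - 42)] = (-v^2 - 4*v + 4*(v + 2)^2 + 21)/(v^2 + 4*v - 21)^3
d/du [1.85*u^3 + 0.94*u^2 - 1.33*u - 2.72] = 5.55*u^2 + 1.88*u - 1.33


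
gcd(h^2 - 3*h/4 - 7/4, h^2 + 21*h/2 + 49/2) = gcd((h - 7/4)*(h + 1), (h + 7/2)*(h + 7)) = 1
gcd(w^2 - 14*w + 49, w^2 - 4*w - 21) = w - 7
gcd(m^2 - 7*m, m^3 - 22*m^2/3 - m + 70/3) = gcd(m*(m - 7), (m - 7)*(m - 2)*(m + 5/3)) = m - 7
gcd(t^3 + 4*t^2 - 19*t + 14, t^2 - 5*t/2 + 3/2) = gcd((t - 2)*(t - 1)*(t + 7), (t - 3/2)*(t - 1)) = t - 1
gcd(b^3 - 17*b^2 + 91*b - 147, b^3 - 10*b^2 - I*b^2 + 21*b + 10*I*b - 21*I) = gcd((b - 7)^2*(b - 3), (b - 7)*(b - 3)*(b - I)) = b^2 - 10*b + 21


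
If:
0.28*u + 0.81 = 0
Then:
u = -2.89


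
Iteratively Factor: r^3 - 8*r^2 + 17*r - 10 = (r - 2)*(r^2 - 6*r + 5) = (r - 5)*(r - 2)*(r - 1)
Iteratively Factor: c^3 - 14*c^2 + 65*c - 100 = (c - 5)*(c^2 - 9*c + 20) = (c - 5)*(c - 4)*(c - 5)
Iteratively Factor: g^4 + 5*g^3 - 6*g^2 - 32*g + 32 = (g + 4)*(g^3 + g^2 - 10*g + 8) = (g + 4)^2*(g^2 - 3*g + 2) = (g - 2)*(g + 4)^2*(g - 1)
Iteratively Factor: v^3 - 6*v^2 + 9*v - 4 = (v - 1)*(v^2 - 5*v + 4) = (v - 4)*(v - 1)*(v - 1)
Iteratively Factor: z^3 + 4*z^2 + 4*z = (z)*(z^2 + 4*z + 4) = z*(z + 2)*(z + 2)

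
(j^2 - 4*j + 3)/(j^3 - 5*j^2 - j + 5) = (j - 3)/(j^2 - 4*j - 5)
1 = 1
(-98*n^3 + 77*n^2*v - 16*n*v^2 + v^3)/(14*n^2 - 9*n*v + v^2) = -7*n + v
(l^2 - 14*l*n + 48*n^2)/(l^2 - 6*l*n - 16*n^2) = (l - 6*n)/(l + 2*n)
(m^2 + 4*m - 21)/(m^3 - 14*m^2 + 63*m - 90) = (m + 7)/(m^2 - 11*m + 30)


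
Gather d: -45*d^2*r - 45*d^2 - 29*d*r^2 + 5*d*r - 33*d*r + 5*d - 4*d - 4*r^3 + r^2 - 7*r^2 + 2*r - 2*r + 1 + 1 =d^2*(-45*r - 45) + d*(-29*r^2 - 28*r + 1) - 4*r^3 - 6*r^2 + 2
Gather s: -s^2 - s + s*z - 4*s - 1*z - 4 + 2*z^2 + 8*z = -s^2 + s*(z - 5) + 2*z^2 + 7*z - 4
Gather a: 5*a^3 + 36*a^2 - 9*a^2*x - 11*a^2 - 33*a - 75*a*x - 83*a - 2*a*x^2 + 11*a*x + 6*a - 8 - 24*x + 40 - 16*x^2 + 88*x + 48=5*a^3 + a^2*(25 - 9*x) + a*(-2*x^2 - 64*x - 110) - 16*x^2 + 64*x + 80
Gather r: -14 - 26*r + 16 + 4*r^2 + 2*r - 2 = 4*r^2 - 24*r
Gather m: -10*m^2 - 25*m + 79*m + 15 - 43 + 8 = -10*m^2 + 54*m - 20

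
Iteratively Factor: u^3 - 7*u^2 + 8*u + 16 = (u - 4)*(u^2 - 3*u - 4) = (u - 4)*(u + 1)*(u - 4)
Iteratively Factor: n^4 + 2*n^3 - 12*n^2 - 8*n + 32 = (n + 2)*(n^3 - 12*n + 16) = (n + 2)*(n + 4)*(n^2 - 4*n + 4) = (n - 2)*(n + 2)*(n + 4)*(n - 2)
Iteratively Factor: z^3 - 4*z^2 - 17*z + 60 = (z - 5)*(z^2 + z - 12) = (z - 5)*(z + 4)*(z - 3)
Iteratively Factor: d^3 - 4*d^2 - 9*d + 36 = (d - 4)*(d^2 - 9) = (d - 4)*(d - 3)*(d + 3)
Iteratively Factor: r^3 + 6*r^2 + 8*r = (r + 2)*(r^2 + 4*r) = (r + 2)*(r + 4)*(r)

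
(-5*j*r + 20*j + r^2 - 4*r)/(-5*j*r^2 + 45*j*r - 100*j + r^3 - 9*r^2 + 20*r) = 1/(r - 5)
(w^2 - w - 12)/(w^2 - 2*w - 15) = (w - 4)/(w - 5)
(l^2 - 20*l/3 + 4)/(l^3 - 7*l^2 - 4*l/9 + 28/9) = 3*(l - 6)/(3*l^2 - 19*l - 14)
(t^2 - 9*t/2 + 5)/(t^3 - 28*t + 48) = (t - 5/2)/(t^2 + 2*t - 24)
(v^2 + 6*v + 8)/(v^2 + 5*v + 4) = (v + 2)/(v + 1)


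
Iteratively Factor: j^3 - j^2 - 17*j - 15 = (j + 1)*(j^2 - 2*j - 15) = (j + 1)*(j + 3)*(j - 5)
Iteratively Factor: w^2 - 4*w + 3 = (w - 3)*(w - 1)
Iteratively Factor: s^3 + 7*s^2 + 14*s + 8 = (s + 2)*(s^2 + 5*s + 4) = (s + 1)*(s + 2)*(s + 4)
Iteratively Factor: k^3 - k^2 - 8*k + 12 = (k - 2)*(k^2 + k - 6) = (k - 2)*(k + 3)*(k - 2)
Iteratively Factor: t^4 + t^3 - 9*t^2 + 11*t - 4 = (t - 1)*(t^3 + 2*t^2 - 7*t + 4) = (t - 1)^2*(t^2 + 3*t - 4) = (t - 1)^3*(t + 4)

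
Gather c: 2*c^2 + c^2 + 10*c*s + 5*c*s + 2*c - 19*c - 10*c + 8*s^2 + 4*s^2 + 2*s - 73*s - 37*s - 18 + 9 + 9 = 3*c^2 + c*(15*s - 27) + 12*s^2 - 108*s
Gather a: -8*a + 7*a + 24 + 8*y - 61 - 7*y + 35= -a + y - 2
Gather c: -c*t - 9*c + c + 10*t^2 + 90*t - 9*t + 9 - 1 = c*(-t - 8) + 10*t^2 + 81*t + 8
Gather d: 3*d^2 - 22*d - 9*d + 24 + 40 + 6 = 3*d^2 - 31*d + 70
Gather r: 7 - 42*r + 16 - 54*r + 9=32 - 96*r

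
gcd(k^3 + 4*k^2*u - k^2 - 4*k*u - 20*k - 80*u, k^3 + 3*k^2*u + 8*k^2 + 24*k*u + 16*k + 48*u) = k + 4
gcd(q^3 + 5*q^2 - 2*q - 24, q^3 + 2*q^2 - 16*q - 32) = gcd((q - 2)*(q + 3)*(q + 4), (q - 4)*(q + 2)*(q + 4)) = q + 4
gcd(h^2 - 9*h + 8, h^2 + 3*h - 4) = h - 1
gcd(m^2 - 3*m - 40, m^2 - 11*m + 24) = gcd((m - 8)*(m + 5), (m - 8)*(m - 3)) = m - 8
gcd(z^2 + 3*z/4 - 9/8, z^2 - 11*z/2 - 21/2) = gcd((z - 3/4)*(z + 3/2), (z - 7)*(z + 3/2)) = z + 3/2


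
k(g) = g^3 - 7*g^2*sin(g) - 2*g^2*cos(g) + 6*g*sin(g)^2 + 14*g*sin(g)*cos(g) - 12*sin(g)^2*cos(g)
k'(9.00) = 838.29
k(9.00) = 606.65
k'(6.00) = -99.45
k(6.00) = 196.66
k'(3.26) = 175.04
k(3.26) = 70.33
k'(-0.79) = -2.71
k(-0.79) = 0.61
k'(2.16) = -5.56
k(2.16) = -12.29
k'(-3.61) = 117.77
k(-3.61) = -46.85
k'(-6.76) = -227.07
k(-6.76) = -215.50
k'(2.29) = 5.60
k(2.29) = -12.34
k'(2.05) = -11.77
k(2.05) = -11.31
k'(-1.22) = -5.01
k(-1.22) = 2.37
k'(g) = 2*g^2*sin(g) - 7*g^2*cos(g) + 3*g^2 - 14*g*sin(g)^2 + 12*g*sin(g)*cos(g) - 14*g*sin(g) + 14*g*cos(g)^2 - 4*g*cos(g) + 12*sin(g)^3 + 6*sin(g)^2 - 24*sin(g)*cos(g)^2 + 14*sin(g)*cos(g)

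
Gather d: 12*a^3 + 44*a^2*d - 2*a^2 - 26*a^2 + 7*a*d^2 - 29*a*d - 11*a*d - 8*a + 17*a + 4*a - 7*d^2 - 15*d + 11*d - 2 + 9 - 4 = 12*a^3 - 28*a^2 + 13*a + d^2*(7*a - 7) + d*(44*a^2 - 40*a - 4) + 3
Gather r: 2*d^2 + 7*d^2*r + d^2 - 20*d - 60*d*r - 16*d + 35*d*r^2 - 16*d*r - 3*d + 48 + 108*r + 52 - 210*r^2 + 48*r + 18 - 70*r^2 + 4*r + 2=3*d^2 - 39*d + r^2*(35*d - 280) + r*(7*d^2 - 76*d + 160) + 120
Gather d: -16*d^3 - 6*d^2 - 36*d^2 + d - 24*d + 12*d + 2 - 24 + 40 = -16*d^3 - 42*d^2 - 11*d + 18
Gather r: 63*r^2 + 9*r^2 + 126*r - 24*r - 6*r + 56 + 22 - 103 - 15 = 72*r^2 + 96*r - 40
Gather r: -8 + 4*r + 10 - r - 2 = 3*r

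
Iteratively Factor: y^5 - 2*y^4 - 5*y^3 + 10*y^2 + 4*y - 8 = (y - 2)*(y^4 - 5*y^2 + 4) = (y - 2)*(y + 2)*(y^3 - 2*y^2 - y + 2) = (y - 2)*(y - 1)*(y + 2)*(y^2 - y - 2) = (y - 2)*(y - 1)*(y + 1)*(y + 2)*(y - 2)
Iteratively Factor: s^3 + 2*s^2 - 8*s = (s)*(s^2 + 2*s - 8) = s*(s - 2)*(s + 4)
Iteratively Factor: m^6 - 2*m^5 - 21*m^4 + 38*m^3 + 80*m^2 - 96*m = (m)*(m^5 - 2*m^4 - 21*m^3 + 38*m^2 + 80*m - 96) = m*(m + 2)*(m^4 - 4*m^3 - 13*m^2 + 64*m - 48) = m*(m - 3)*(m + 2)*(m^3 - m^2 - 16*m + 16) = m*(m - 3)*(m - 1)*(m + 2)*(m^2 - 16) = m*(m - 4)*(m - 3)*(m - 1)*(m + 2)*(m + 4)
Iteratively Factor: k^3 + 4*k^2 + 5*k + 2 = (k + 1)*(k^2 + 3*k + 2) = (k + 1)^2*(k + 2)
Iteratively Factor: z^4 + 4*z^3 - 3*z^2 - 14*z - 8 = (z + 4)*(z^3 - 3*z - 2) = (z - 2)*(z + 4)*(z^2 + 2*z + 1) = (z - 2)*(z + 1)*(z + 4)*(z + 1)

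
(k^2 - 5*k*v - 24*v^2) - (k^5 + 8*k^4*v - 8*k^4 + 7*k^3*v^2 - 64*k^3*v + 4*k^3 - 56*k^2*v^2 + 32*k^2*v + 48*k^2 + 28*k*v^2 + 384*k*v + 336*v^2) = -k^5 - 8*k^4*v + 8*k^4 - 7*k^3*v^2 + 64*k^3*v - 4*k^3 + 56*k^2*v^2 - 32*k^2*v - 47*k^2 - 28*k*v^2 - 389*k*v - 360*v^2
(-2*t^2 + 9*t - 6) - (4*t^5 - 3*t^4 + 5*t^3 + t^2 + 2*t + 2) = -4*t^5 + 3*t^4 - 5*t^3 - 3*t^2 + 7*t - 8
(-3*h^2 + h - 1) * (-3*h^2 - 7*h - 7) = 9*h^4 + 18*h^3 + 17*h^2 + 7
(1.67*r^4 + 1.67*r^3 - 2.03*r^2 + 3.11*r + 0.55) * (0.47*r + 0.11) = 0.7849*r^5 + 0.9686*r^4 - 0.7704*r^3 + 1.2384*r^2 + 0.6006*r + 0.0605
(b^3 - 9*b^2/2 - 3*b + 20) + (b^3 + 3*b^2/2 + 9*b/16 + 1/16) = 2*b^3 - 3*b^2 - 39*b/16 + 321/16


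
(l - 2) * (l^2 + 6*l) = l^3 + 4*l^2 - 12*l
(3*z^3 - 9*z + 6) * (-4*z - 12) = -12*z^4 - 36*z^3 + 36*z^2 + 84*z - 72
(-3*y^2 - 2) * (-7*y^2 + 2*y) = 21*y^4 - 6*y^3 + 14*y^2 - 4*y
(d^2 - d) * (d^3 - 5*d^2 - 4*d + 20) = d^5 - 6*d^4 + d^3 + 24*d^2 - 20*d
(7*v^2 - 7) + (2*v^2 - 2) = 9*v^2 - 9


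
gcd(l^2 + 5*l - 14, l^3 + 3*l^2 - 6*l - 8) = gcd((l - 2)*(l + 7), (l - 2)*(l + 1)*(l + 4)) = l - 2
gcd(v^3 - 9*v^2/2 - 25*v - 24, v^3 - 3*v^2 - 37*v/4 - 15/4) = v + 3/2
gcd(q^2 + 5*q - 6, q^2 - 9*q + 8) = q - 1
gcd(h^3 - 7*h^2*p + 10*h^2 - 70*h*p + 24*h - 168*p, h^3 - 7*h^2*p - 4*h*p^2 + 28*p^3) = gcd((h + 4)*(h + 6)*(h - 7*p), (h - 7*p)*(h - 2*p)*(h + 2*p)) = -h + 7*p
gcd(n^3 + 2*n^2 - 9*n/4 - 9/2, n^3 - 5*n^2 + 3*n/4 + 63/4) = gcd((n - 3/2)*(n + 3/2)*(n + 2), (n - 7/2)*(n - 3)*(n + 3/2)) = n + 3/2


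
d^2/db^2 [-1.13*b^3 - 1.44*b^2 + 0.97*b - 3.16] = -6.78*b - 2.88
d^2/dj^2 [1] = 0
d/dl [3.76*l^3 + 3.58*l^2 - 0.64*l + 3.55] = 11.28*l^2 + 7.16*l - 0.64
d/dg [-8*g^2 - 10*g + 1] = -16*g - 10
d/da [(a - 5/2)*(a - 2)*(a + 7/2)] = 3*a^2 - 2*a - 43/4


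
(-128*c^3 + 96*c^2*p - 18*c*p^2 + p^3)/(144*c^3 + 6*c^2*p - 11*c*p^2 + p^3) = (16*c^2 - 10*c*p + p^2)/(-18*c^2 - 3*c*p + p^2)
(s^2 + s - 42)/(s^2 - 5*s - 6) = (s + 7)/(s + 1)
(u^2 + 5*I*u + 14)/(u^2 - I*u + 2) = (u + 7*I)/(u + I)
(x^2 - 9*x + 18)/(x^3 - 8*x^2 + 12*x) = (x - 3)/(x*(x - 2))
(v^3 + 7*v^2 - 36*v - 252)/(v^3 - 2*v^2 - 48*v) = (v^2 + v - 42)/(v*(v - 8))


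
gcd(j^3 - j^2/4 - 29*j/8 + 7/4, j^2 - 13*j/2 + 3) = j - 1/2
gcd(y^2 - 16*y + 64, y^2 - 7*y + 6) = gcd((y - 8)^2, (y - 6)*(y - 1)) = 1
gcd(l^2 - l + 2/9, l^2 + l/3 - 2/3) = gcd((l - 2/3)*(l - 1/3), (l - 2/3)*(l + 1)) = l - 2/3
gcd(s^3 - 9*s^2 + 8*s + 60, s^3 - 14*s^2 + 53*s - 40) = s - 5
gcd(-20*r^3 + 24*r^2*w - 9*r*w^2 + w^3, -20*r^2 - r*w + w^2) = 5*r - w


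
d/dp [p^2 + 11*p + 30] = 2*p + 11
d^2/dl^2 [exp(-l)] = exp(-l)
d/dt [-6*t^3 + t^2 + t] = -18*t^2 + 2*t + 1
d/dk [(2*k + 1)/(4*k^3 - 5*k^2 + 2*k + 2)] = 2*(-8*k^3 - k^2 + 5*k + 1)/(16*k^6 - 40*k^5 + 41*k^4 - 4*k^3 - 16*k^2 + 8*k + 4)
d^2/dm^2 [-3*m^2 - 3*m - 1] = -6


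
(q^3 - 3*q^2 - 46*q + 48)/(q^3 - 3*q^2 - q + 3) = (q^2 - 2*q - 48)/(q^2 - 2*q - 3)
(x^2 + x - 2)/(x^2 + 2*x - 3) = (x + 2)/(x + 3)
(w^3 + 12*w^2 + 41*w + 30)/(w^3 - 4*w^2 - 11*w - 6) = (w^2 + 11*w + 30)/(w^2 - 5*w - 6)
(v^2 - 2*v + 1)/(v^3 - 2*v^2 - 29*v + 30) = (v - 1)/(v^2 - v - 30)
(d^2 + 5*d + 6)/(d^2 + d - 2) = (d + 3)/(d - 1)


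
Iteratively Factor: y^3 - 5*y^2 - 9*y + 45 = (y - 5)*(y^2 - 9) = (y - 5)*(y - 3)*(y + 3)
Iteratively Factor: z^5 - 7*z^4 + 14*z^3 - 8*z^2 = (z - 1)*(z^4 - 6*z^3 + 8*z^2) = (z - 4)*(z - 1)*(z^3 - 2*z^2) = z*(z - 4)*(z - 1)*(z^2 - 2*z) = z*(z - 4)*(z - 2)*(z - 1)*(z)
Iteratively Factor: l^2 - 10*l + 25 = (l - 5)*(l - 5)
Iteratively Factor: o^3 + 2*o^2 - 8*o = (o - 2)*(o^2 + 4*o) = o*(o - 2)*(o + 4)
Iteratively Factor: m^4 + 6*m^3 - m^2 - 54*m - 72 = (m + 3)*(m^3 + 3*m^2 - 10*m - 24) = (m - 3)*(m + 3)*(m^2 + 6*m + 8) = (m - 3)*(m + 3)*(m + 4)*(m + 2)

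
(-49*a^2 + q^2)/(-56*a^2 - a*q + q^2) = (-7*a + q)/(-8*a + q)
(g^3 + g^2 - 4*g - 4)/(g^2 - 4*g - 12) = (g^2 - g - 2)/(g - 6)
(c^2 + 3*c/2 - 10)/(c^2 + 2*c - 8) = (c - 5/2)/(c - 2)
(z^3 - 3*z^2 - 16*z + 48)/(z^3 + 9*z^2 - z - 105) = (z^2 - 16)/(z^2 + 12*z + 35)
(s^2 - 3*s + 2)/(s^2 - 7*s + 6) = (s - 2)/(s - 6)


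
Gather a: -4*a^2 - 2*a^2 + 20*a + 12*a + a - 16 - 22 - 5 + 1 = -6*a^2 + 33*a - 42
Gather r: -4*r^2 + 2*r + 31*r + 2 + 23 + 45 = -4*r^2 + 33*r + 70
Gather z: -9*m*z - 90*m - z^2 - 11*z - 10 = -90*m - z^2 + z*(-9*m - 11) - 10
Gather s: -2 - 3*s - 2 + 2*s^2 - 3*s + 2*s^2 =4*s^2 - 6*s - 4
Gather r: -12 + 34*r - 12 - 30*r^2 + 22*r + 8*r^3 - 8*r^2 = 8*r^3 - 38*r^2 + 56*r - 24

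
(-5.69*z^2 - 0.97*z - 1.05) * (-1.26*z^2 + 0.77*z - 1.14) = 7.1694*z^4 - 3.1591*z^3 + 7.0627*z^2 + 0.2973*z + 1.197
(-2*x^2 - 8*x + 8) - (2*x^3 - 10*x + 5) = -2*x^3 - 2*x^2 + 2*x + 3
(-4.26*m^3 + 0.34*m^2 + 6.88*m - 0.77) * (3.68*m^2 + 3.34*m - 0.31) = -15.6768*m^5 - 12.9772*m^4 + 27.7746*m^3 + 20.0402*m^2 - 4.7046*m + 0.2387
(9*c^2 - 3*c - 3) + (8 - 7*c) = 9*c^2 - 10*c + 5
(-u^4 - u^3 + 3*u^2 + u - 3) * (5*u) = -5*u^5 - 5*u^4 + 15*u^3 + 5*u^2 - 15*u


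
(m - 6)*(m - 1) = m^2 - 7*m + 6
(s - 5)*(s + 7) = s^2 + 2*s - 35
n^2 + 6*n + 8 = (n + 2)*(n + 4)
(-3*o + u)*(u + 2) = -3*o*u - 6*o + u^2 + 2*u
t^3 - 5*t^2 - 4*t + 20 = (t - 5)*(t - 2)*(t + 2)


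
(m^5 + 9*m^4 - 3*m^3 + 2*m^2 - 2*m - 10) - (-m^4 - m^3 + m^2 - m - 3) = m^5 + 10*m^4 - 2*m^3 + m^2 - m - 7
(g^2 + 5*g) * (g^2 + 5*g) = g^4 + 10*g^3 + 25*g^2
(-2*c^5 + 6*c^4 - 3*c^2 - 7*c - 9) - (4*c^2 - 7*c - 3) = -2*c^5 + 6*c^4 - 7*c^2 - 6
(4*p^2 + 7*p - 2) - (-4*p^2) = 8*p^2 + 7*p - 2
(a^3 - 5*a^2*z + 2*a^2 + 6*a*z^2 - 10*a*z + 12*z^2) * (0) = 0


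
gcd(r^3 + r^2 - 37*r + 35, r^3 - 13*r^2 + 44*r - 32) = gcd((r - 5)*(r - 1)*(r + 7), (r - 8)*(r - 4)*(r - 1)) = r - 1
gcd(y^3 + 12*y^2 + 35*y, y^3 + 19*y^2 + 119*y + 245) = y^2 + 12*y + 35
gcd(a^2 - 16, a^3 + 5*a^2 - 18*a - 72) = a - 4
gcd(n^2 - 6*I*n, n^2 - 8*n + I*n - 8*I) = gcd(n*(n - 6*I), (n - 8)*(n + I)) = 1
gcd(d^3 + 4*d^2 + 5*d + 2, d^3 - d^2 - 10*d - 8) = d^2 + 3*d + 2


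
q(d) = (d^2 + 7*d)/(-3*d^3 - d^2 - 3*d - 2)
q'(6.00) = 0.03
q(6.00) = -0.11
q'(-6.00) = -0.01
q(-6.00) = -0.00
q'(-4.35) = -0.04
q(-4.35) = -0.05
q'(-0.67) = -100.37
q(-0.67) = -9.15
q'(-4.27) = -0.04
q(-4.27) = -0.05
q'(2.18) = 0.25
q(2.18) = -0.45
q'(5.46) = 0.03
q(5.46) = -0.13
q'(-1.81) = -0.65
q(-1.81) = -0.52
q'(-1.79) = -0.68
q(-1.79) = -0.54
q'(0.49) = -0.60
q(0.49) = -0.90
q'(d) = (2*d + 7)/(-3*d^3 - d^2 - 3*d - 2) + (d^2 + 7*d)*(9*d^2 + 2*d + 3)/(-3*d^3 - d^2 - 3*d - 2)^2 = (d*(d + 7)*(9*d^2 + 2*d + 3) - (2*d + 7)*(3*d^3 + d^2 + 3*d + 2))/(3*d^3 + d^2 + 3*d + 2)^2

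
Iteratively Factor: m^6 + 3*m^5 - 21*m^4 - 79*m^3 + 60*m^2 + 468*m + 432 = (m + 3)*(m^5 - 21*m^3 - 16*m^2 + 108*m + 144) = (m - 4)*(m + 3)*(m^4 + 4*m^3 - 5*m^2 - 36*m - 36) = (m - 4)*(m + 3)^2*(m^3 + m^2 - 8*m - 12) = (m - 4)*(m - 3)*(m + 3)^2*(m^2 + 4*m + 4) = (m - 4)*(m - 3)*(m + 2)*(m + 3)^2*(m + 2)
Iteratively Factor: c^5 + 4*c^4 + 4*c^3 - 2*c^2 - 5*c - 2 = (c - 1)*(c^4 + 5*c^3 + 9*c^2 + 7*c + 2) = (c - 1)*(c + 1)*(c^3 + 4*c^2 + 5*c + 2) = (c - 1)*(c + 1)*(c + 2)*(c^2 + 2*c + 1) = (c - 1)*(c + 1)^2*(c + 2)*(c + 1)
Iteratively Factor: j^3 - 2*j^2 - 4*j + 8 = (j - 2)*(j^2 - 4) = (j - 2)*(j + 2)*(j - 2)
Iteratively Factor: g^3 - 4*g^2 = (g)*(g^2 - 4*g) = g*(g - 4)*(g)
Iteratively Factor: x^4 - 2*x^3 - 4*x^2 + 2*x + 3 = (x + 1)*(x^3 - 3*x^2 - x + 3) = (x - 1)*(x + 1)*(x^2 - 2*x - 3) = (x - 3)*(x - 1)*(x + 1)*(x + 1)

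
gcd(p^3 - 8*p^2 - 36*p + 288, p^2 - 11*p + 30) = p - 6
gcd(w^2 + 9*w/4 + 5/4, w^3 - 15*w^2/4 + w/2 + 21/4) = w + 1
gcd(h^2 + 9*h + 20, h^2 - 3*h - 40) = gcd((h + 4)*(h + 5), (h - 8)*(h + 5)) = h + 5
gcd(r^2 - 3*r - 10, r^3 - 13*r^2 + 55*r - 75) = r - 5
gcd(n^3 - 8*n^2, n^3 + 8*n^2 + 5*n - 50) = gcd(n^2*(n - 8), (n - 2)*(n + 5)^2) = 1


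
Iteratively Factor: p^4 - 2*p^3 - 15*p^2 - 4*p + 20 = (p + 2)*(p^3 - 4*p^2 - 7*p + 10) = (p - 1)*(p + 2)*(p^2 - 3*p - 10) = (p - 1)*(p + 2)^2*(p - 5)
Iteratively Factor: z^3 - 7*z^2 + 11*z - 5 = (z - 1)*(z^2 - 6*z + 5) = (z - 5)*(z - 1)*(z - 1)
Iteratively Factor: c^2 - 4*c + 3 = (c - 3)*(c - 1)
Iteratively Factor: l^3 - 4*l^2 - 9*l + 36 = (l + 3)*(l^2 - 7*l + 12) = (l - 3)*(l + 3)*(l - 4)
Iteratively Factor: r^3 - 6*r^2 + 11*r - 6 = (r - 2)*(r^2 - 4*r + 3) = (r - 3)*(r - 2)*(r - 1)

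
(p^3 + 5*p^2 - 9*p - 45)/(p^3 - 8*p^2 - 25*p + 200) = (p^2 - 9)/(p^2 - 13*p + 40)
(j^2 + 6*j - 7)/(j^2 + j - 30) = (j^2 + 6*j - 7)/(j^2 + j - 30)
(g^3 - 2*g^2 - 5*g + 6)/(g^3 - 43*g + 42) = (g^2 - g - 6)/(g^2 + g - 42)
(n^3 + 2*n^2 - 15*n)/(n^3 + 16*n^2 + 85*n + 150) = n*(n - 3)/(n^2 + 11*n + 30)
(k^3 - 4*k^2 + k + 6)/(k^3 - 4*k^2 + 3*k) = (k^2 - k - 2)/(k*(k - 1))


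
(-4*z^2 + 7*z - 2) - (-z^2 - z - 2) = -3*z^2 + 8*z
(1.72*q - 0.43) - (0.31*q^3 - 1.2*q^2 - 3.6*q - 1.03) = -0.31*q^3 + 1.2*q^2 + 5.32*q + 0.6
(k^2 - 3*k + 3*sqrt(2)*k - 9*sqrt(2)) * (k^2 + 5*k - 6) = k^4 + 2*k^3 + 3*sqrt(2)*k^3 - 21*k^2 + 6*sqrt(2)*k^2 - 63*sqrt(2)*k + 18*k + 54*sqrt(2)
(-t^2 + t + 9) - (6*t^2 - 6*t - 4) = -7*t^2 + 7*t + 13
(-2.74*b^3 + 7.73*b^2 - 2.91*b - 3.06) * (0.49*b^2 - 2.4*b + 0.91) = -1.3426*b^5 + 10.3637*b^4 - 22.4713*b^3 + 12.5189*b^2 + 4.6959*b - 2.7846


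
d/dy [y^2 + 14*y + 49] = 2*y + 14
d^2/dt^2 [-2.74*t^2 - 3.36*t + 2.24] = -5.48000000000000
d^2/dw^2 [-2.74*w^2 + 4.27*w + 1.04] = -5.48000000000000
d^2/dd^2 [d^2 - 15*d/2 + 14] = 2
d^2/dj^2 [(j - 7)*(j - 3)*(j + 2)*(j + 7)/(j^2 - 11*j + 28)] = 2*(j^3 - 12*j^2 + 48*j + 2)/(j^3 - 12*j^2 + 48*j - 64)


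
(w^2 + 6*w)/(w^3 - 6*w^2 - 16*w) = (w + 6)/(w^2 - 6*w - 16)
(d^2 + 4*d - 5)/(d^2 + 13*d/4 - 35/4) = 4*(d - 1)/(4*d - 7)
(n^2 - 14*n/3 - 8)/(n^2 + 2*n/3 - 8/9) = 3*(n - 6)/(3*n - 2)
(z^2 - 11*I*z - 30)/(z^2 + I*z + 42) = (z - 5*I)/(z + 7*I)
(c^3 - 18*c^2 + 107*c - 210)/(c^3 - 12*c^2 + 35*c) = (c - 6)/c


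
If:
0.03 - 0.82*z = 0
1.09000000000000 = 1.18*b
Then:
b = 0.92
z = 0.04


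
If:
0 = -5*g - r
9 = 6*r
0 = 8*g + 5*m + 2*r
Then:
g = -3/10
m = -3/25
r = 3/2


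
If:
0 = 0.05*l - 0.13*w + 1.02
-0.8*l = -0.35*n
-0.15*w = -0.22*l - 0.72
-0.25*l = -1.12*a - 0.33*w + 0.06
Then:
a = -1.95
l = 2.82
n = 6.43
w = 8.93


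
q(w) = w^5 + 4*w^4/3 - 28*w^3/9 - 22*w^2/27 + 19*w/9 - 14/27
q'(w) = 5*w^4 + 16*w^3/3 - 28*w^2/3 - 44*w/27 + 19/9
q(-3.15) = -96.87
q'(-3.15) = 240.22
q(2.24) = 55.12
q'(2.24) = 137.45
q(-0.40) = -1.27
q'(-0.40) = 1.06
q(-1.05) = 0.31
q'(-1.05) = -6.56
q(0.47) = 0.06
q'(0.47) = 0.08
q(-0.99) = -0.06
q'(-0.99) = -5.80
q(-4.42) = -935.21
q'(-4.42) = 1274.79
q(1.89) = 20.69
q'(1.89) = 65.50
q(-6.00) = -5418.52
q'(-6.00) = 5003.89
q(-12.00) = -215951.19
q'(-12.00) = 93141.67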